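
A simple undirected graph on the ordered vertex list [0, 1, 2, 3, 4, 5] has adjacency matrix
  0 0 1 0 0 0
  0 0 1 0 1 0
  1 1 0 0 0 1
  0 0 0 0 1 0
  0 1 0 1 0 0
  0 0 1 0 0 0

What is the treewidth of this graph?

1

A width-1 tree decomposition is:
Bags: B1 = {1, 2}  B2 = {2, 5}  B3 = {1, 4}  B4 = {0, 2}  B5 = {3, 4}
Tree: B1–B2, B1–B3, B1–B4, B3–B5
The largest bag has 2 vertices, giving width 1; this decomposition certifies tw(G) ≤ 1. Any graph with an edge has treewidth ≥ 1, and G has the edge 2–1. Hence tw(G) = 1 exactly.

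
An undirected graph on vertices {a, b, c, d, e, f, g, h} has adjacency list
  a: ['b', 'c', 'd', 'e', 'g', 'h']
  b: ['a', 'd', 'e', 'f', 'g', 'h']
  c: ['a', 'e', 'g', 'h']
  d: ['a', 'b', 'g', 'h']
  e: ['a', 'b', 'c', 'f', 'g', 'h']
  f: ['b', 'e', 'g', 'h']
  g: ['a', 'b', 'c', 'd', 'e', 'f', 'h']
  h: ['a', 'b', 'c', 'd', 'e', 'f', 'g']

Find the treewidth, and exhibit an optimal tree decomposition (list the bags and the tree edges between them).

The largest bag has 5 vertices, giving width 4; this decomposition certifies tw(G) ≤ 4. On the other hand G contains the 5-clique {a, c, e, g, h}. A clique must lie in a single bag of any decomposition, so no decomposition can have width below 4. Combining the bounds, tw(G) = 4.

Treewidth 4.
One such decomposition:
Bags: B1 = {a, b, e, g, h}  B2 = {b, e, f, g, h}  B3 = {a, b, d, g, h}  B4 = {a, c, e, g, h}
Tree: B1–B2, B1–B3, B1–B4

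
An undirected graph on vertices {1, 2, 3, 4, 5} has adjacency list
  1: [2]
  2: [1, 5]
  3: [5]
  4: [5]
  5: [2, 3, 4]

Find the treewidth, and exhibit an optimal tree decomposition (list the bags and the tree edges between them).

Treewidth 1.
One such decomposition:
Bags: B1 = {2, 5}  B2 = {4, 5}  B3 = {3, 5}  B4 = {1, 2}
Tree: B1–B2, B2–B3, B1–B4

The largest bag has 2 vertices, giving width 1; this decomposition certifies tw(G) ≤ 1. Since G has at least one edge (e.g. 5–2), it is not an edgeless graph, so tw(G) ≥ 1. Hence tw(G) = 1 exactly.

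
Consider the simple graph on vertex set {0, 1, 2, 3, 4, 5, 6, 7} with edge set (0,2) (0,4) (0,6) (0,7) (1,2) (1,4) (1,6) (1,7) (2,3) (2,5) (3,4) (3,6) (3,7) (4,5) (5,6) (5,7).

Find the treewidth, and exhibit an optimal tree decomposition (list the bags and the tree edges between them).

Treewidth 4.
One optimal decomposition is:
Bags: B1 = {0, 1, 2, 3, 5}  B2 = {0, 1, 3, 5, 7}  B3 = {0, 1, 3, 5, 6}  B4 = {0, 1, 3, 4, 5}
Tree: B1–B2, B2–B3, B3–B4

Each bag holds 5 vertices, so the decomposition has width 4, which upper-bounds the treewidth. For the lower bound: the 5 vertex sets {2,5}, {3,7}, {1,6}, {0}, {4} are disjoint, each induces a connected subgraph, and every pair is joined by at least one edge of G. Contracting each set to a single vertex therefore yields K_{5} as a minor, and since treewidth is minor-monotone, tw(G) ≥ tw(K_{5}) = 4. Combining the bounds, tw(G) = 4.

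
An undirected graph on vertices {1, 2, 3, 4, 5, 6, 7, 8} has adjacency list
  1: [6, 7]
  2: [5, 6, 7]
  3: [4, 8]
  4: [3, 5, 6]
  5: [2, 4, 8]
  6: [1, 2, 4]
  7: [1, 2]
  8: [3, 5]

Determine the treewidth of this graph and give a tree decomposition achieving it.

Treewidth 2.
One optimal decomposition is:
Bags: B1 = {3, 5, 8}  B2 = {3, 4, 5}  B3 = {2, 4, 5}  B4 = {2, 4, 6}  B5 = {2, 6, 7}  B6 = {1, 6, 7}
Tree: B1–B2, B2–B3, B3–B4, B4–B5, B5–B6

The largest bag has 3 vertices, giving width 2; this decomposition certifies tw(G) ≤ 2. Since 8–3–4–5–8 is a cycle in G, G is not acyclic. Forests are exactly the graphs of treewidth ≤ 1, so tw(G) ≥ 2. The upper and lower bounds meet at 2, so that is the treewidth.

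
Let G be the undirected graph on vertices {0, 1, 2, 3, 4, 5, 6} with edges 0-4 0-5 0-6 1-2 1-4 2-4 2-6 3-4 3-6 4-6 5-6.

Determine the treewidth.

2

A width-2 tree decomposition is:
Bags: B1 = {0, 4, 6}  B2 = {2, 4, 6}  B3 = {0, 5, 6}  B4 = {3, 4, 6}  B5 = {1, 2, 4}
Tree: B1–B2, B1–B3, B1–B4, B2–B5
The largest bag has 3 vertices, giving width 2; this decomposition certifies tw(G) ≤ 2. Conversely, {1, 2, 4} is a clique of size 3, and the vertices of any clique must share a bag in every tree decomposition; so some bag has ≥ 3 vertices and tw(G) ≥ 2. Combining the bounds, tw(G) = 2.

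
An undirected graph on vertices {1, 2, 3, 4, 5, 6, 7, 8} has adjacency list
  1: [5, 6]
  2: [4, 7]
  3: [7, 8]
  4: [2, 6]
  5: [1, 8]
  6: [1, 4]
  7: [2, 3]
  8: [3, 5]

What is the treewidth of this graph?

A width-2 tree decomposition is:
Bags: B1 = {2, 3, 7}  B2 = {2, 3, 8}  B3 = {2, 5, 8}  B4 = {1, 2, 5}  B5 = {1, 2, 6}  B6 = {2, 4, 6}
Tree: B1–B2, B2–B3, B3–B4, B4–B5, B5–B6
Every bag has size at most 3, so the width is 3 − 1 = 2 and tw(G) ≤ 2. Since 2–7–3–8–5–1–6–4–2 is a cycle in G, G is not acyclic. Forests are exactly the graphs of treewidth ≤ 1, so tw(G) ≥ 2. Therefore the treewidth is 2.

2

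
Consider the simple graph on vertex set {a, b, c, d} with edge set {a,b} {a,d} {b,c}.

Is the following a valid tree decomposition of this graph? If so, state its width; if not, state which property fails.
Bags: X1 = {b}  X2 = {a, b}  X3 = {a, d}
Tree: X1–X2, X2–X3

A tree decomposition must satisfy three properties: every vertex lies in some bag; for every edge, both endpoints lie together in some bag; and for every vertex, the bags containing it form a connected subtree. Here vertex c appears in no bag, so the decomposition is invalid.

No — vertex c appears in no bag.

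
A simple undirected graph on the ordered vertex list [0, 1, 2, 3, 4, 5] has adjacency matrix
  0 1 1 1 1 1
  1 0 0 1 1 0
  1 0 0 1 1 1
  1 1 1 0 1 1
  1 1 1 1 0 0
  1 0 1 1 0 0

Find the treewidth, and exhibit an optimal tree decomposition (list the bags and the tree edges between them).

Treewidth 3.
Bags: B1 = {0, 2, 3, 5}  B2 = {0, 2, 3, 4}  B3 = {0, 1, 3, 4}
Tree: B1–B2, B2–B3

Each bag holds 4 vertices, so the decomposition has width 3, which upper-bounds the treewidth. On the other hand G contains the 4-clique {0, 1, 3, 4}. A clique must lie in a single bag of any decomposition, so no decomposition can have width below 3. Therefore the treewidth is 3.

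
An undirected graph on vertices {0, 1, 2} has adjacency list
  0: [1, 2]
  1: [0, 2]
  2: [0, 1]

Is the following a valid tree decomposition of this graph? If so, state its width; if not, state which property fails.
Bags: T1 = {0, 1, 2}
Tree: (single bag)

Yes; width 2.

Every vertex of G appears in some bag (union = {0, 1, 2}); every edge is covered by a bag; and for each vertex v the set of bags containing v is connected in the bag tree. The decomposition is therefore valid. The largest bag has 3 vertices, so the width is 2.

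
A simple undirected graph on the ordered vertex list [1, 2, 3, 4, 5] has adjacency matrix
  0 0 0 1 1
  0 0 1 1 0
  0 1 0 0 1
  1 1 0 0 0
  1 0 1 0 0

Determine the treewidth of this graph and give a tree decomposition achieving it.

Treewidth 2.
One such decomposition:
Bags: B1 = {1, 4, 5}  B2 = {3, 4, 5}  B3 = {2, 3, 4}
Tree: B1–B2, B2–B3

Each bag holds 3 vertices, so the decomposition has width 2, which upper-bounds the treewidth. Since 4–1–5–3–2–4 is a cycle in G, G is not acyclic. Forests are exactly the graphs of treewidth ≤ 1, so tw(G) ≥ 2. Hence tw(G) = 2 exactly.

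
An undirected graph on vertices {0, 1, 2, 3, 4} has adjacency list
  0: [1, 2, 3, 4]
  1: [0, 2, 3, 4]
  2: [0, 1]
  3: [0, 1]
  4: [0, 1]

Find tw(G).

A width-2 tree decomposition is:
Bags: B1 = {0, 1, 2}  B2 = {0, 1, 3}  B3 = {0, 1, 4}
Tree: B1–B2, B2–B3
Every bag has size at most 3, so the width is 3 − 1 = 2 and tw(G) ≤ 2. Conversely, {0, 1, 2} is a clique of size 3, and the vertices of any clique must share a bag in every tree decomposition; so some bag has ≥ 3 vertices and tw(G) ≥ 2. Combining the bounds, tw(G) = 2.

2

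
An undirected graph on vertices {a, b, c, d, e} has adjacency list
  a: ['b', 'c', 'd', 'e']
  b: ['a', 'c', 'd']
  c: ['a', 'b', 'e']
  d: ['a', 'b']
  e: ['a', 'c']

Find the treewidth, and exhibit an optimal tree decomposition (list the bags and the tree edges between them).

Each bag holds 3 vertices, so the decomposition has width 2, which upper-bounds the treewidth. On the other hand G contains the 3-clique {a, b, d}. A clique must lie in a single bag of any decomposition, so no decomposition can have width below 2. Combining the bounds, tw(G) = 2.

Treewidth 2.
One such decomposition:
Bags: B1 = {a, b, c}  B2 = {a, c, e}  B3 = {a, b, d}
Tree: B1–B2, B1–B3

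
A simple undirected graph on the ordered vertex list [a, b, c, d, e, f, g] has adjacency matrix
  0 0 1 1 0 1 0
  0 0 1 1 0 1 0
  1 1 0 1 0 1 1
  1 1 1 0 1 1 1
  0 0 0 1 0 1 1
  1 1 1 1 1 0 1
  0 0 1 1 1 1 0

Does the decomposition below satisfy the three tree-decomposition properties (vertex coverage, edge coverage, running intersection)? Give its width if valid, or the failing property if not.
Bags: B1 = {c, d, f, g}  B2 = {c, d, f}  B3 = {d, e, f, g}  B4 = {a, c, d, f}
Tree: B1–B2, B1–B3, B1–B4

No — vertex b appears in no bag.

A tree decomposition must satisfy three properties: every vertex lies in some bag; for every edge, both endpoints lie together in some bag; and for every vertex, the bags containing it form a connected subtree. Here vertex b appears in no bag, so the decomposition is invalid.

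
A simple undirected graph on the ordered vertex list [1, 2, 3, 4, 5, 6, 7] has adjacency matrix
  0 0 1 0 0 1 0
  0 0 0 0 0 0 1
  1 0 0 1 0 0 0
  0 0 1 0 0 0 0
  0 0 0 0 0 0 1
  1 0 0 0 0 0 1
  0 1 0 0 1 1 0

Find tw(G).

A width-1 tree decomposition is:
Bags: B1 = {2, 7}  B2 = {6, 7}  B3 = {1, 6}  B4 = {5, 7}  B5 = {1, 3}  B6 = {3, 4}
Tree: B1–B2, B2–B3, B2–B4, B3–B5, B5–B6
Each bag holds 2 vertices, so the decomposition has width 1, which upper-bounds the treewidth. Since G has at least one edge (e.g. 7–2), it is not an edgeless graph, so tw(G) ≥ 1. The upper and lower bounds meet at 1, so that is the treewidth.

1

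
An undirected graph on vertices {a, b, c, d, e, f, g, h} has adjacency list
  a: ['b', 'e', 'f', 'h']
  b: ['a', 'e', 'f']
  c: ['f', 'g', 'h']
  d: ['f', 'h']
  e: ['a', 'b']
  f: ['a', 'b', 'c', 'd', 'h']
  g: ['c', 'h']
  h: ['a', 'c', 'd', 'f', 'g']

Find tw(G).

2

A width-2 tree decomposition is:
Bags: B1 = {c, f, h}  B2 = {a, f, h}  B3 = {d, f, h}  B4 = {a, b, f}  B5 = {a, b, e}  B6 = {c, g, h}
Tree: B1–B2, B2–B3, B2–B4, B4–B5, B1–B6
The largest bag has 3 vertices, giving width 2; this decomposition certifies tw(G) ≤ 2. For the lower bound, the 3 vertices {c, g, h} are pairwise adjacent, and any tree decomposition puts a clique entirely inside one bag — forcing width ≥ 2. The upper and lower bounds meet at 2, so that is the treewidth.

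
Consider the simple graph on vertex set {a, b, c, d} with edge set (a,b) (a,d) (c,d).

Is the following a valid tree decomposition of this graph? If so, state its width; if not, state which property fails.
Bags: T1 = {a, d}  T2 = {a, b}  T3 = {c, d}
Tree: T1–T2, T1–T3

Yes; width 1.

Every vertex of G appears in some bag (union = {a, b, c, d}); every edge is covered by a bag; and for each vertex v the set of bags containing v is connected in the bag tree. The decomposition is therefore valid. The largest bag has 2 vertices, so the width is 1.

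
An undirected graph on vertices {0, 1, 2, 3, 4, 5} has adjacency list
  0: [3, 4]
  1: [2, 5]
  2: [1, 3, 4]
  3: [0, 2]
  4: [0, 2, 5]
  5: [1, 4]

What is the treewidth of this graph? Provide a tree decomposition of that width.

Treewidth 2.
One such decomposition:
Bags: B1 = {0, 3, 4}  B2 = {2, 3, 4}  B3 = {2, 4, 5}  B4 = {1, 2, 5}
Tree: B1–B2, B2–B3, B3–B4

Every bag has size at most 3, so the width is 3 − 1 = 2 and tw(G) ≤ 2. The edges 0–3–2–4–0 form a cycle, so G is not a tree and its treewidth is at least 2. The upper and lower bounds meet at 2, so that is the treewidth.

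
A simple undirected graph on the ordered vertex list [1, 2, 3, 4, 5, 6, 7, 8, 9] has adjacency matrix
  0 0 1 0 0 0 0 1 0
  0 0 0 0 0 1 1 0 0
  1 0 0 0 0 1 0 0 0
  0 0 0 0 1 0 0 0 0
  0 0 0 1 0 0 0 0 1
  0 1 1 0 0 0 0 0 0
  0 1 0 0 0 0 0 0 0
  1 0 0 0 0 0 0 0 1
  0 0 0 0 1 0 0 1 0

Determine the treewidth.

A width-1 tree decomposition is:
Bags: B1 = {4, 5}  B2 = {5, 9}  B3 = {8, 9}  B4 = {1, 8}  B5 = {1, 3}  B6 = {3, 6}  B7 = {2, 6}  B8 = {2, 7}
Tree: B1–B2, B2–B3, B3–B4, B4–B5, B5–B6, B6–B7, B7–B8
The largest bag has 2 vertices, giving width 1; this decomposition certifies tw(G) ≤ 1. Any graph with an edge has treewidth ≥ 1, and G has the edge 4–5. Therefore the treewidth is 1.

1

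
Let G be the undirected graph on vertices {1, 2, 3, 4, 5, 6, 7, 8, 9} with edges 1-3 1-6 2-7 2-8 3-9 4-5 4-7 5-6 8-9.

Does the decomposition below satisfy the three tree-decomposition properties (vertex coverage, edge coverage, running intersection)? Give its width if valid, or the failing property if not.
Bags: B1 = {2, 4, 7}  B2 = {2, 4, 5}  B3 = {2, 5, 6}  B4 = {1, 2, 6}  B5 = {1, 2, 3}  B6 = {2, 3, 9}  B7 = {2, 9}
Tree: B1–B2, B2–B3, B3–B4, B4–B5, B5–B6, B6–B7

No — vertex 8 appears in no bag.

A tree decomposition must satisfy three properties: every vertex lies in some bag; for every edge, both endpoints lie together in some bag; and for every vertex, the bags containing it form a connected subtree. Here vertex 8 appears in no bag, so the decomposition is invalid.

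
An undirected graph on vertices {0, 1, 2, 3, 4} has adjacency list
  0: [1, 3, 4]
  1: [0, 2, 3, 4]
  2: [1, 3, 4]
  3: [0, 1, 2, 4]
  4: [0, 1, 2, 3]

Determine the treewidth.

A width-3 tree decomposition is:
Bags: B1 = {1, 2, 3, 4}  B2 = {0, 1, 3, 4}
Tree: B1–B2
The largest bag has 4 vertices, giving width 3; this decomposition certifies tw(G) ≤ 3. On the other hand G contains the 4-clique {0, 1, 3, 4}. A clique must lie in a single bag of any decomposition, so no decomposition can have width below 3. Combining the bounds, tw(G) = 3.

3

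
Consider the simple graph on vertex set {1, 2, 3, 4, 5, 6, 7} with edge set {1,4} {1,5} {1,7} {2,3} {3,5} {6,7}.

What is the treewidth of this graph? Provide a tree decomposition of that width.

Each bag holds 2 vertices, so the decomposition has width 1, which upper-bounds the treewidth. G has an edge, so its treewidth is at least 1. The upper and lower bounds meet at 1, so that is the treewidth.

Treewidth 1.
One optimal decomposition is:
Bags: B1 = {3, 5}  B2 = {1, 5}  B3 = {2, 3}  B4 = {1, 7}  B5 = {6, 7}  B6 = {1, 4}
Tree: B1–B2, B1–B3, B2–B4, B4–B5, B4–B6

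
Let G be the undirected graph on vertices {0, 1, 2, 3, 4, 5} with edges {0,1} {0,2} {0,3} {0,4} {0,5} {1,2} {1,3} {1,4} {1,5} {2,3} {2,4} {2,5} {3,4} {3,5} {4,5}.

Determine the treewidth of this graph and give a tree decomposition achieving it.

Treewidth 5.
One optimal decomposition is:
Bags: B1 = {0, 1, 2, 3, 4, 5}
Tree: (single bag)

With just one bag of size 6, the width is 6 − 1 = 5, so tw(G) ≤ 5. For the lower bound, the 6 vertices {0, 1, 2, 3, 4, 5} are pairwise adjacent, and any tree decomposition puts a clique entirely inside one bag — forcing width ≥ 5. Combining the bounds, tw(G) = 5.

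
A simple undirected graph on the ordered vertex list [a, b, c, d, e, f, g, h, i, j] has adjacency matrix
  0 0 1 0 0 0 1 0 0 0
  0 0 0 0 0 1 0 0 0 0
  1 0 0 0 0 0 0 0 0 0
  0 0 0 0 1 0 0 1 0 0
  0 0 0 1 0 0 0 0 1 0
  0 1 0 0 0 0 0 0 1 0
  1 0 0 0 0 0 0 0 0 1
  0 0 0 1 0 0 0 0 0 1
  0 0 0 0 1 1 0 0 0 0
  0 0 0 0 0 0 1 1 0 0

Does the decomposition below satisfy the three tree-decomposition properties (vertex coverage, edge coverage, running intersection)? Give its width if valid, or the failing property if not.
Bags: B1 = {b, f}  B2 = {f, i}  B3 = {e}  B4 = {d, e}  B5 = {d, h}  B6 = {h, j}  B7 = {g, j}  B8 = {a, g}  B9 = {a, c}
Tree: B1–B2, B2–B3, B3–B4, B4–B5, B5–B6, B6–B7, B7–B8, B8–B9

No — edge (i,e) lies in no bag.

A tree decomposition must satisfy three properties: every vertex lies in some bag; for every edge, both endpoints lie together in some bag; and for every vertex, the bags containing it form a connected subtree. Here edge (i,e) lies in no bag, so the decomposition is invalid.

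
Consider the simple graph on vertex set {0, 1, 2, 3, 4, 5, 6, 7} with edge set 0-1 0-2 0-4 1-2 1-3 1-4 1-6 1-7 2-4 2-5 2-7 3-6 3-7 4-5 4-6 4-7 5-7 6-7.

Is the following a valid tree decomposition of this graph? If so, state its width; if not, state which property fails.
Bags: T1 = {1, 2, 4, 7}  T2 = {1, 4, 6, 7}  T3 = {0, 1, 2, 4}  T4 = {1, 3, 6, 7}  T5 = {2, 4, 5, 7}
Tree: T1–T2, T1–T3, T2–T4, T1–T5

Checking the three conditions: (i) the bags cover all of {0, 1, 2, 3, 4, 5, 6, 7}; (ii) for each edge, some bag contains both endpoints; (iii) the bags containing any fixed vertex form a subtree. All hold, so the decomposition is valid with width 4 − 1 = 3.

Yes; width 3.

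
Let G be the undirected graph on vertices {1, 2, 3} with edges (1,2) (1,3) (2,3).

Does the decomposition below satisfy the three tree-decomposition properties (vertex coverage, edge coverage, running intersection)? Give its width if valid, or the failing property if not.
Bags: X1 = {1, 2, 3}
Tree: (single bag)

Yes; width 2.

Every vertex of G appears in some bag (union = {1, 2, 3}); every edge is covered by a bag; and for each vertex v the set of bags containing v is connected in the bag tree. The decomposition is therefore valid. The largest bag has 3 vertices, so the width is 2.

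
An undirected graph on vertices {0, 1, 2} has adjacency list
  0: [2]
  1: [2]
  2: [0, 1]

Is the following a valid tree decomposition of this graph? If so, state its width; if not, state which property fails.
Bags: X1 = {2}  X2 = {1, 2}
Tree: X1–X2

No — vertex 0 appears in no bag.

A tree decomposition must satisfy three properties: every vertex lies in some bag; for every edge, both endpoints lie together in some bag; and for every vertex, the bags containing it form a connected subtree. Here vertex 0 appears in no bag, so the decomposition is invalid.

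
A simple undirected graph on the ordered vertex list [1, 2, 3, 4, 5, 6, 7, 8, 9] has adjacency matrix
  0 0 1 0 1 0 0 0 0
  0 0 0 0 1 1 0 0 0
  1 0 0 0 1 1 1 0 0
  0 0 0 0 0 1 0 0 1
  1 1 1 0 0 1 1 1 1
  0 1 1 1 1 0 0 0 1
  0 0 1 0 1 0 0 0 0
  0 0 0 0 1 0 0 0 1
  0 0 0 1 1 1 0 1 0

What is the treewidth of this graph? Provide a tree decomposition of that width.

Treewidth 2.
Bags: B1 = {2, 5, 6}  B2 = {3, 5, 6}  B3 = {5, 6, 9}  B4 = {4, 6, 9}  B5 = {1, 3, 5}  B6 = {3, 5, 7}  B7 = {5, 8, 9}
Tree: B1–B2, B2–B3, B3–B4, B2–B5, B2–B6, B3–B7

The largest bag has 3 vertices, giving width 2; this decomposition certifies tw(G) ≤ 2. For the lower bound, the 3 vertices {4, 6, 9} are pairwise adjacent, and any tree decomposition puts a clique entirely inside one bag — forcing width ≥ 2. Hence tw(G) = 2 exactly.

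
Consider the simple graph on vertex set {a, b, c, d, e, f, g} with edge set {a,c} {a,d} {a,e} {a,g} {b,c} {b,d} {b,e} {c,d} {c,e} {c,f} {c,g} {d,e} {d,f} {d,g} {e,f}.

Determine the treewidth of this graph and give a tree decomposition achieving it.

Each bag holds 4 vertices, so the decomposition has width 3, which upper-bounds the treewidth. On the other hand G contains the 4-clique {a, c, d, g}. A clique must lie in a single bag of any decomposition, so no decomposition can have width below 3. The upper and lower bounds meet at 3, so that is the treewidth.

Treewidth 3.
Bags: B1 = {a, c, d, e}  B2 = {b, c, d, e}  B3 = {c, d, e, f}  B4 = {a, c, d, g}
Tree: B1–B2, B2–B3, B1–B4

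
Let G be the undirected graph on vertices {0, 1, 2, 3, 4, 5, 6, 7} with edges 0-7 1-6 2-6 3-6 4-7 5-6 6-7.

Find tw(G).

A width-1 tree decomposition is:
Bags: B1 = {4, 7}  B2 = {6, 7}  B3 = {3, 6}  B4 = {2, 6}  B5 = {5, 6}  B6 = {0, 7}  B7 = {1, 6}
Tree: B1–B2, B2–B3, B3–B4, B3–B5, B2–B6, B2–B7
Every bag has size at most 2, so the width is 2 − 1 = 1 and tw(G) ≤ 1. Since G has at least one edge (e.g. 7–4), it is not an edgeless graph, so tw(G) ≥ 1. The upper and lower bounds meet at 1, so that is the treewidth.

1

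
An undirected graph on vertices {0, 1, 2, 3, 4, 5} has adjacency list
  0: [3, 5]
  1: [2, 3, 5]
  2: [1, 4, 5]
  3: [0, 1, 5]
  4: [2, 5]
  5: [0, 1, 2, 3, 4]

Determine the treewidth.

A width-2 tree decomposition is:
Bags: B1 = {2, 4, 5}  B2 = {1, 2, 5}  B3 = {1, 3, 5}  B4 = {0, 3, 5}
Tree: B1–B2, B2–B3, B3–B4
Every bag has size at most 3, so the width is 3 − 1 = 2 and tw(G) ≤ 2. On the other hand G contains the 3-clique {0, 3, 5}. A clique must lie in a single bag of any decomposition, so no decomposition can have width below 2. Hence tw(G) = 2 exactly.

2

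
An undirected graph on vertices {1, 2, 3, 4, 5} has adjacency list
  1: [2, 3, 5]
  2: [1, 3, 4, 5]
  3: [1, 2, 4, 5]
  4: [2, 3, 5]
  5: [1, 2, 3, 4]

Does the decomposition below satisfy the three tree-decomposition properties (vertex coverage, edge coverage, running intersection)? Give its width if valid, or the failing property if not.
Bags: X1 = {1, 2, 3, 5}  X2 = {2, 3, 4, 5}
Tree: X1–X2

Vertex coverage: the bags together contain {1, 2, 3, 4, 5}, the full vertex set. Edge coverage: each edge of G has both endpoints in at least one bag. Running intersection: for every vertex, the bags containing it form a connected subtree. All three properties hold, so this is a valid tree decomposition of width max|bag| − 1 = 3, and hence tw(G) ≤ 3.

Yes; width 3.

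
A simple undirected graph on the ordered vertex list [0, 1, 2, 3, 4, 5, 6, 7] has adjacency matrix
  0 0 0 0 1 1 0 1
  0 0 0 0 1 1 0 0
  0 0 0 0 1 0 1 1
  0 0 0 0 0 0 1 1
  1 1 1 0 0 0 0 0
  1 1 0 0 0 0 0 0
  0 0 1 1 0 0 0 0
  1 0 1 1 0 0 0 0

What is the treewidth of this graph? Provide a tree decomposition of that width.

Every bag has size at most 3, so the width is 3 − 1 = 2 and tw(G) ≤ 2. For the lower bound, G contains the cycle 6–3–7–2–6, so G is not a forest; only forests have treewidth ≤ 1, hence tw(G) ≥ 2. Combining the bounds, tw(G) = 2.

Treewidth 2.
Bags: B1 = {2, 3, 6}  B2 = {2, 3, 7}  B3 = {2, 4, 7}  B4 = {0, 4, 7}  B5 = {0, 1, 4}  B6 = {0, 1, 5}
Tree: B1–B2, B2–B3, B3–B4, B4–B5, B5–B6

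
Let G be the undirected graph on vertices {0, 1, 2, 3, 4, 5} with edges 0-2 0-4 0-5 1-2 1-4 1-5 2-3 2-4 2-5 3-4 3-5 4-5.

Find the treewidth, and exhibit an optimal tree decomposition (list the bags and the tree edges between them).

The largest bag has 4 vertices, giving width 3; this decomposition certifies tw(G) ≤ 3. Conversely, {0, 2, 4, 5} is a clique of size 4, and the vertices of any clique must share a bag in every tree decomposition; so some bag has ≥ 4 vertices and tw(G) ≥ 3. Therefore the treewidth is 3.

Treewidth 3.
One optimal decomposition is:
Bags: B1 = {1, 2, 4, 5}  B2 = {2, 3, 4, 5}  B3 = {0, 2, 4, 5}
Tree: B1–B2, B1–B3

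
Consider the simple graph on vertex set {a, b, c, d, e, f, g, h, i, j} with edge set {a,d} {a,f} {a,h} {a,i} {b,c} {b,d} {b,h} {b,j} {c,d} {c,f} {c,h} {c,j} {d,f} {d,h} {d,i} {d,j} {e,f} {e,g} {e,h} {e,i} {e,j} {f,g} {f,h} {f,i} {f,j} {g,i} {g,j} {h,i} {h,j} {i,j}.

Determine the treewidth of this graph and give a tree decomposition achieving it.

The largest bag has 5 vertices, giving width 4; this decomposition certifies tw(G) ≤ 4. Conversely, {e, f, g, i, j} is a clique of size 5, and the vertices of any clique must share a bag in every tree decomposition; so some bag has ≥ 5 vertices and tw(G) ≥ 4. Therefore the treewidth is 4.

Treewidth 4.
One such decomposition:
Bags: B1 = {e, f, h, i, j}  B2 = {d, f, h, i, j}  B3 = {c, d, f, h, j}  B4 = {e, f, g, i, j}  B5 = {a, d, f, h, i}  B6 = {b, c, d, h, j}
Tree: B1–B2, B2–B3, B1–B4, B2–B5, B3–B6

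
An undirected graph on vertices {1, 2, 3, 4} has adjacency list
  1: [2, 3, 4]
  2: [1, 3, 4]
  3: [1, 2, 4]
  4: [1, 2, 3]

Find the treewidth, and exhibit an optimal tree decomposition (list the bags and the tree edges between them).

With just one bag of size 4, the width is 4 − 1 = 3, so tw(G) ≤ 3. Conversely, {1, 2, 3, 4} is a clique of size 4, and the vertices of any clique must share a bag in every tree decomposition; so some bag has ≥ 4 vertices and tw(G) ≥ 3. Hence tw(G) = 3 exactly.

Treewidth 3.
One optimal decomposition is:
Bags: B1 = {1, 2, 3, 4}
Tree: (single bag)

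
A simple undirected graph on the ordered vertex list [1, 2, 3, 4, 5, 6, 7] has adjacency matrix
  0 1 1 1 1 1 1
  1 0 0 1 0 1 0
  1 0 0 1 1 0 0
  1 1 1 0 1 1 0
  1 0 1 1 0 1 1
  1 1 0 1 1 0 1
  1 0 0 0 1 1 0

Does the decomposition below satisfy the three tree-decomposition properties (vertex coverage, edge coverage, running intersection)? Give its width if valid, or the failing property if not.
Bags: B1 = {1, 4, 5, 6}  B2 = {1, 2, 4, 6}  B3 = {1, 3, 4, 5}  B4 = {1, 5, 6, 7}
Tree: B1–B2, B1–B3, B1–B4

Vertex coverage: the bags together contain {1, 2, 3, 4, 5, 6, 7}, the full vertex set. Edge coverage: each edge of G has both endpoints in at least one bag. Running intersection: for every vertex, the bags containing it form a connected subtree. All three properties hold, so this is a valid tree decomposition of width max|bag| − 1 = 3, and hence tw(G) ≤ 3.

Yes; width 3.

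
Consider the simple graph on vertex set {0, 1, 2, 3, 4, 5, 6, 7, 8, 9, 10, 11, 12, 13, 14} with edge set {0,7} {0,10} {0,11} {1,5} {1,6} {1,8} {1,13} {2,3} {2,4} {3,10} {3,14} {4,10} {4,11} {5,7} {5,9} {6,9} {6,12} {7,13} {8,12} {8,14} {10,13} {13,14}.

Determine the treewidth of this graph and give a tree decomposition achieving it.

The largest bag has 4 vertices, giving width 3; this decomposition certifies tw(G) ≤ 3. For the lower bound: the 4 vertex sets {6,9,12}, {5}, {1}, {7,8,13,14} are disjoint, each induces a connected subgraph, and every pair is joined by at least one edge of G. Contracting each set to a single vertex therefore yields K_{4} as a minor, and since treewidth is minor-monotone, tw(G) ≥ tw(K_{4}) = 3. The upper and lower bounds meet at 3, so that is the treewidth.

Treewidth 3.
Bags: B1 = {5, 6, 9, 12}  B2 = {1, 5, 6, 12}  B3 = {1, 5, 8, 12}  B4 = {1, 5, 7, 8}  B5 = {1, 7, 8, 13}  B6 = {7, 8, 13, 14}  B7 = {0, 7, 13, 14}  B8 = {0, 10, 13, 14}  B9 = {0, 3, 10, 14}  B10 = {0, 3, 10, 11}  B11 = {3, 4, 10, 11}  B12 = {2, 3, 4, 11}
Tree: B1–B2, B2–B3, B3–B4, B4–B5, B5–B6, B6–B7, B7–B8, B8–B9, B9–B10, B10–B11, B11–B12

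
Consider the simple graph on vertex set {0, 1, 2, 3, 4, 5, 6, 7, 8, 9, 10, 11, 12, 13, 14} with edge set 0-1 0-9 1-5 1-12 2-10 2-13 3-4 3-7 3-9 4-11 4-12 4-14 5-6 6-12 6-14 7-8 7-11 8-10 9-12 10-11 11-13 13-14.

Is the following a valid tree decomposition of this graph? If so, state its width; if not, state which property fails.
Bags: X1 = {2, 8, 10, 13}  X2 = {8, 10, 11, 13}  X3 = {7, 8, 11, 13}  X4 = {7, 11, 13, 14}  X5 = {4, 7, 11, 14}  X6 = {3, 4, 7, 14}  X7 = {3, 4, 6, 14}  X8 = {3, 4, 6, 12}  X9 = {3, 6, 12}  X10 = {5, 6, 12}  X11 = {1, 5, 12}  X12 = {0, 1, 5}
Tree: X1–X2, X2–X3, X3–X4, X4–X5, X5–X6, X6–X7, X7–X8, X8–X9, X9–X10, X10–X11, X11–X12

No — vertex 9 appears in no bag.

A tree decomposition must satisfy three properties: every vertex lies in some bag; for every edge, both endpoints lie together in some bag; and for every vertex, the bags containing it form a connected subtree. Here vertex 9 appears in no bag, so the decomposition is invalid.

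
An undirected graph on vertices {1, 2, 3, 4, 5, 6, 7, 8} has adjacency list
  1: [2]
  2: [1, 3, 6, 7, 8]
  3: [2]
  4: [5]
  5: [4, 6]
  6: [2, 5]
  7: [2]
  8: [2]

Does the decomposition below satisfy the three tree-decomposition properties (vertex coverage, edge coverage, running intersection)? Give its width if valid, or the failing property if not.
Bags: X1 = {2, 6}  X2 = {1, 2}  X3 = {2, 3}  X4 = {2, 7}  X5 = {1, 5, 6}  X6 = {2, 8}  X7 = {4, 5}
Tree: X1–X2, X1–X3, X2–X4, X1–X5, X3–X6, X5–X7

A tree decomposition must satisfy three properties: every vertex lies in some bag; for every edge, both endpoints lie together in some bag; and for every vertex, the bags containing it form a connected subtree. Here bags containing vertex 1 are not connected in the tree, so the decomposition is invalid.

No — bags containing vertex 1 are not connected in the tree.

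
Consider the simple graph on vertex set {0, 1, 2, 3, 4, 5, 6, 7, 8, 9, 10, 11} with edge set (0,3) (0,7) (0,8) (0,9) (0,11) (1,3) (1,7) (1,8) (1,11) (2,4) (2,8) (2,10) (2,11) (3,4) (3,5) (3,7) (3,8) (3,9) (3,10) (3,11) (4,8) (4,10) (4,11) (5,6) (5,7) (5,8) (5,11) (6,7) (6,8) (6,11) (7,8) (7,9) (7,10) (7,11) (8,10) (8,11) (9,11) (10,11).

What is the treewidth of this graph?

A width-4 tree decomposition is:
Bags: B1 = {3, 7, 8, 10, 11}  B2 = {3, 5, 7, 8, 11}  B3 = {3, 4, 8, 10, 11}  B4 = {5, 6, 7, 8, 11}  B5 = {0, 3, 7, 8, 11}  B6 = {1, 3, 7, 8, 11}  B7 = {0, 3, 7, 9, 11}  B8 = {2, 4, 8, 10, 11}
Tree: B1–B2, B1–B3, B2–B4, B1–B5, B2–B6, B5–B7, B3–B8
The largest bag has 5 vertices, giving width 4; this decomposition certifies tw(G) ≤ 4. On the other hand G contains the 5-clique {2, 4, 8, 10, 11}. A clique must lie in a single bag of any decomposition, so no decomposition can have width below 4. The upper and lower bounds meet at 4, so that is the treewidth.

4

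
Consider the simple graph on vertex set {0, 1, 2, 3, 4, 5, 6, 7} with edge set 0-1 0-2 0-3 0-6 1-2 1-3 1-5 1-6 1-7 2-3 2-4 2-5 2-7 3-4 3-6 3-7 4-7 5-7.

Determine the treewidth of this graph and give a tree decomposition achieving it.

Each bag holds 4 vertices, so the decomposition has width 3, which upper-bounds the treewidth. For the lower bound, the 4 vertices {0, 1, 2, 3} are pairwise adjacent, and any tree decomposition puts a clique entirely inside one bag — forcing width ≥ 3. Hence tw(G) = 3 exactly.

Treewidth 3.
One optimal decomposition is:
Bags: B1 = {1, 2, 3, 7}  B2 = {1, 2, 5, 7}  B3 = {0, 1, 2, 3}  B4 = {0, 1, 3, 6}  B5 = {2, 3, 4, 7}
Tree: B1–B2, B1–B3, B3–B4, B1–B5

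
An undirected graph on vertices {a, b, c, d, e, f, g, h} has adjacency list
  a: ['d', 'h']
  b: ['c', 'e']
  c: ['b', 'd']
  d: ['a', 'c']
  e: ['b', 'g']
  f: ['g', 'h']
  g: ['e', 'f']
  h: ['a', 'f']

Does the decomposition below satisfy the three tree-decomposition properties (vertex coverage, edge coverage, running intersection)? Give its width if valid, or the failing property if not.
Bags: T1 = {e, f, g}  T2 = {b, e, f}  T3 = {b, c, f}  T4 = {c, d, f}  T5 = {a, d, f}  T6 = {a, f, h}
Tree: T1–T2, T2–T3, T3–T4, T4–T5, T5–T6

Checking the three conditions: (i) the bags cover all of {a, b, c, d, e, f, g, h}; (ii) for each edge, some bag contains both endpoints; (iii) the bags containing any fixed vertex form a subtree. All hold, so the decomposition is valid with width 3 − 1 = 2.

Yes; width 2.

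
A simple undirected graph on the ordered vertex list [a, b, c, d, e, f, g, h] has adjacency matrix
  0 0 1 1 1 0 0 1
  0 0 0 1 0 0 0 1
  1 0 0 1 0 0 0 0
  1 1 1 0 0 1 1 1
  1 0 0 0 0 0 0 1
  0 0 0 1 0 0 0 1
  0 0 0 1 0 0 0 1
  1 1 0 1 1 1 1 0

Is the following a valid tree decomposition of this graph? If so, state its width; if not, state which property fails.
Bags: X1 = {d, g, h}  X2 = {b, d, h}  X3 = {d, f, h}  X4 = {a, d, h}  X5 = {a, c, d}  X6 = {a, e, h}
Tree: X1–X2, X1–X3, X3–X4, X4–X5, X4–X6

Every vertex of G appears in some bag (union = {a, b, c, d, e, f, g, h}); every edge is covered by a bag; and for each vertex v the set of bags containing v is connected in the bag tree. The decomposition is therefore valid. The largest bag has 3 vertices, so the width is 2.

Yes; width 2.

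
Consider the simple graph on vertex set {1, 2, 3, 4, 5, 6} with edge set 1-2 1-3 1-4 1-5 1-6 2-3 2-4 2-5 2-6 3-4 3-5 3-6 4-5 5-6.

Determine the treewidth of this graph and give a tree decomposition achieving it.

Every bag has size at most 5, so the width is 5 − 1 = 4 and tw(G) ≤ 4. On the other hand G contains the 5-clique {1, 2, 3, 4, 5}. A clique must lie in a single bag of any decomposition, so no decomposition can have width below 4. The upper and lower bounds meet at 4, so that is the treewidth.

Treewidth 4.
One optimal decomposition is:
Bags: B1 = {1, 2, 3, 5, 6}  B2 = {1, 2, 3, 4, 5}
Tree: B1–B2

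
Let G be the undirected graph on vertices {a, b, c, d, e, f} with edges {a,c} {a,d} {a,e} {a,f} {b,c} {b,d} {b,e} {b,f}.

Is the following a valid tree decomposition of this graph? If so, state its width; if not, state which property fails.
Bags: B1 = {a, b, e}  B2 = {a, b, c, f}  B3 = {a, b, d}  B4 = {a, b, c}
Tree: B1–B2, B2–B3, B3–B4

A tree decomposition must satisfy three properties: every vertex lies in some bag; for every edge, both endpoints lie together in some bag; and for every vertex, the bags containing it form a connected subtree. Here bags containing vertex c are not connected in the tree, so the decomposition is invalid.

No — bags containing vertex c are not connected in the tree.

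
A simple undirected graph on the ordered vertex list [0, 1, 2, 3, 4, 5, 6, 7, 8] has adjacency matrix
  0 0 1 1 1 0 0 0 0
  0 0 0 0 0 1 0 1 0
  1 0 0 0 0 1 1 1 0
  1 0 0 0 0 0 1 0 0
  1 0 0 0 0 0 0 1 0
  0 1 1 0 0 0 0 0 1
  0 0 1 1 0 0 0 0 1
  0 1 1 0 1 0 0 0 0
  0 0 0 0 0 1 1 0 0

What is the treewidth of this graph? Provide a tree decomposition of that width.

Every bag has size at most 4, so the width is 4 − 1 = 3 and tw(G) ≤ 3. For the lower bound: the 4 vertex sets {1,4,7}, {5}, {2}, {0,3,6,8} are disjoint, each induces a connected subgraph, and every pair is joined by at least one edge of G. Contracting each set to a single vertex therefore yields K_{4} as a minor, and since treewidth is minor-monotone, tw(G) ≥ tw(K_{4}) = 3. Hence tw(G) = 3 exactly.

Treewidth 3.
Bags: B1 = {1, 4, 5, 7}  B2 = {2, 4, 5, 7}  B3 = {0, 2, 4, 5}  B4 = {0, 2, 5, 8}  B5 = {0, 2, 6, 8}  B6 = {0, 3, 6, 8}
Tree: B1–B2, B2–B3, B3–B4, B4–B5, B5–B6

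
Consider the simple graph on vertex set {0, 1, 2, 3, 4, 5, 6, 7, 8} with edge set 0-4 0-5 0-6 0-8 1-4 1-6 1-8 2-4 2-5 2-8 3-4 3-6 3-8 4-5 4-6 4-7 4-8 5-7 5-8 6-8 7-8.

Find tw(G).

3

A width-3 tree decomposition is:
Bags: B1 = {0, 4, 5, 8}  B2 = {0, 4, 6, 8}  B3 = {2, 4, 5, 8}  B4 = {1, 4, 6, 8}  B5 = {4, 5, 7, 8}  B6 = {3, 4, 6, 8}
Tree: B1–B2, B1–B3, B2–B4, B1–B5, B2–B6
The largest bag has 4 vertices, giving width 3; this decomposition certifies tw(G) ≤ 3. For the lower bound, the 4 vertices {1, 4, 6, 8} are pairwise adjacent, and any tree decomposition puts a clique entirely inside one bag — forcing width ≥ 3. Therefore the treewidth is 3.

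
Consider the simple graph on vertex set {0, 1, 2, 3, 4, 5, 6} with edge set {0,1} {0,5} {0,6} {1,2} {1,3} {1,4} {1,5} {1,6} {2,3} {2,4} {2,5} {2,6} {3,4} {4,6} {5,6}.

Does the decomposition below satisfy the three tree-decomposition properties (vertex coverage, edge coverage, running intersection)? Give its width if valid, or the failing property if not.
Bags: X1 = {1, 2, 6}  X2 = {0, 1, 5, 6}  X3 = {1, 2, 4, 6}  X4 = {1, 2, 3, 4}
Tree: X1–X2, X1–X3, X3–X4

No — edge (5,2) lies in no bag.

A tree decomposition must satisfy three properties: every vertex lies in some bag; for every edge, both endpoints lie together in some bag; and for every vertex, the bags containing it form a connected subtree. Here edge (5,2) lies in no bag, so the decomposition is invalid.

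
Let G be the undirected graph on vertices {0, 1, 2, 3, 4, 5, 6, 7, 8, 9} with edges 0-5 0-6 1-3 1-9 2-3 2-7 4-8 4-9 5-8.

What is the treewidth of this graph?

1

A width-1 tree decomposition is:
Bags: B1 = {0, 6}  B2 = {0, 5}  B3 = {5, 8}  B4 = {4, 8}  B5 = {4, 9}  B6 = {1, 9}  B7 = {1, 3}  B8 = {2, 3}  B9 = {2, 7}
Tree: B1–B2, B2–B3, B3–B4, B4–B5, B5–B6, B6–B7, B7–B8, B8–B9
Each bag holds 2 vertices, so the decomposition has width 1, which upper-bounds the treewidth. Since G has at least one edge (e.g. 6–0), it is not an edgeless graph, so tw(G) ≥ 1. The upper and lower bounds meet at 1, so that is the treewidth.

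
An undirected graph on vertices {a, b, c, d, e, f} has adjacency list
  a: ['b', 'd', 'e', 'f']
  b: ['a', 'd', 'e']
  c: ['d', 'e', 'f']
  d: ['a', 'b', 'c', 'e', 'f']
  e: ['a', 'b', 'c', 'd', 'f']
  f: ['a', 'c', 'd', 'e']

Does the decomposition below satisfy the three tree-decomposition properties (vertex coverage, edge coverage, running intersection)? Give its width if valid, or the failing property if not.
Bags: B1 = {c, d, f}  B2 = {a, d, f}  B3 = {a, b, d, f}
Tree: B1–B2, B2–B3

No — vertex e appears in no bag.

A tree decomposition must satisfy three properties: every vertex lies in some bag; for every edge, both endpoints lie together in some bag; and for every vertex, the bags containing it form a connected subtree. Here vertex e appears in no bag, so the decomposition is invalid.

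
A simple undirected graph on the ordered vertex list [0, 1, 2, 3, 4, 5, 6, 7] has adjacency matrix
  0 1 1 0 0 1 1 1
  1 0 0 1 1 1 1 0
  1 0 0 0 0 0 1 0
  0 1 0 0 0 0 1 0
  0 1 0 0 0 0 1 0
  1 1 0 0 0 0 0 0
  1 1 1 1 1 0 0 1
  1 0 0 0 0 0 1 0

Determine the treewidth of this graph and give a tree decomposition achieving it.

Each bag holds 3 vertices, so the decomposition has width 2, which upper-bounds the treewidth. On the other hand G contains the 3-clique {0, 1, 5}. A clique must lie in a single bag of any decomposition, so no decomposition can have width below 2. Combining the bounds, tw(G) = 2.

Treewidth 2.
Bags: B1 = {1, 4, 6}  B2 = {0, 1, 6}  B3 = {0, 1, 5}  B4 = {1, 3, 6}  B5 = {0, 6, 7}  B6 = {0, 2, 6}
Tree: B1–B2, B2–B3, B1–B4, B2–B5, B2–B6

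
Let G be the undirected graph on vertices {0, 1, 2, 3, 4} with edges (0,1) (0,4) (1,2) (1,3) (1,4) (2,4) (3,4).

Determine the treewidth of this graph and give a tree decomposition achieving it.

Treewidth 2.
One such decomposition:
Bags: B1 = {0, 1, 4}  B2 = {1, 2, 4}  B3 = {1, 3, 4}
Tree: B1–B2, B1–B3

Every bag has size at most 3, so the width is 3 − 1 = 2 and tw(G) ≤ 2. Conversely, {0, 1, 4} is a clique of size 3, and the vertices of any clique must share a bag in every tree decomposition; so some bag has ≥ 3 vertices and tw(G) ≥ 2. The upper and lower bounds meet at 2, so that is the treewidth.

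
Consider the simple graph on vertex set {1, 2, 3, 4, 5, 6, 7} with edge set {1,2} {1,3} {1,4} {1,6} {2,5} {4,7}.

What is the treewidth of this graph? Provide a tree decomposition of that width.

Treewidth 1.
One such decomposition:
Bags: B1 = {1, 2}  B2 = {1, 6}  B3 = {2, 5}  B4 = {1, 4}  B5 = {1, 3}  B6 = {4, 7}
Tree: B1–B2, B1–B3, B1–B4, B2–B5, B4–B6

The largest bag has 2 vertices, giving width 1; this decomposition certifies tw(G) ≤ 1. Since G has at least one edge (e.g. 1–2), it is not an edgeless graph, so tw(G) ≥ 1. The upper and lower bounds meet at 1, so that is the treewidth.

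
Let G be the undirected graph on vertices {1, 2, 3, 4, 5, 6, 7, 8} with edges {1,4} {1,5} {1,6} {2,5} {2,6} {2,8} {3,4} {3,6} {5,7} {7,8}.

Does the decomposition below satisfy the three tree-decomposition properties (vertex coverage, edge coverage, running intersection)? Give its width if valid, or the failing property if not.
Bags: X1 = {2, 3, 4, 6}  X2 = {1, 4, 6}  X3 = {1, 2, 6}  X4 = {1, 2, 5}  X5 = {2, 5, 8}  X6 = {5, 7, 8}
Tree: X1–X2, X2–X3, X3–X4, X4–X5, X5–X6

No — bags containing vertex 2 are not connected in the tree.

A tree decomposition must satisfy three properties: every vertex lies in some bag; for every edge, both endpoints lie together in some bag; and for every vertex, the bags containing it form a connected subtree. Here bags containing vertex 2 are not connected in the tree, so the decomposition is invalid.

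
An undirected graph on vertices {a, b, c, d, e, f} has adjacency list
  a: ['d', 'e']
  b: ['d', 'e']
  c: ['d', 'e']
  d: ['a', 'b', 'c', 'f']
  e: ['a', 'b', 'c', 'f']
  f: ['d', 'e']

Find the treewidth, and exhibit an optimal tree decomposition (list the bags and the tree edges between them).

The largest bag has 3 vertices, giving width 2; this decomposition certifies tw(G) ≤ 2. The edges e–b–d–c–e form a cycle, so G is not a tree and its treewidth is at least 2. Hence tw(G) = 2 exactly.

Treewidth 2.
One such decomposition:
Bags: B1 = {b, d, e}  B2 = {c, d, e}  B3 = {a, d, e}  B4 = {d, e, f}
Tree: B1–B2, B2–B3, B3–B4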